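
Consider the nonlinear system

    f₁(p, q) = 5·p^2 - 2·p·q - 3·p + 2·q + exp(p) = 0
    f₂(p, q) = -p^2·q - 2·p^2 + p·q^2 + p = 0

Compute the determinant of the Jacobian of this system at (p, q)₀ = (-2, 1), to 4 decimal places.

114.9173

J = [[10·p - 2·q + exp(p) - 3, -2·p + 2], [-2·p·q - 4·p + q^2 + 1, -p^2 + 2·p·q]].
At the point, J = [[-24.864665, 6.0000], [14.0000, -8.0000]].
det J = 114.9173.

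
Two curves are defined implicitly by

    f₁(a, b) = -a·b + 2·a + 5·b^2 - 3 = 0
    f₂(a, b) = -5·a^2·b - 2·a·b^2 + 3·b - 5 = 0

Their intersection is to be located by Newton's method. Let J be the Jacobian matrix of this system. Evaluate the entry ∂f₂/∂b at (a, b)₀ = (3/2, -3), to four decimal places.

9.7500

∂f₂/∂b = -5·a^2 - 4·a·b + 3.
At (3/2, -3) this is 9.7500.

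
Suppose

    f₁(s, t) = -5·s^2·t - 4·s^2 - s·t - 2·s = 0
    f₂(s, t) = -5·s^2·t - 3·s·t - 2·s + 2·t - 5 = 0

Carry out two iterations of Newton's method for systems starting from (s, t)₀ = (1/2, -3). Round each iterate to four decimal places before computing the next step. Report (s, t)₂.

At (1/2, -3): F = (3.2500, -3.7500).
Jacobian J = [[-10·s·t - 8·s - t - 2, -5·s^2 - s], [-10·s·t - 3·t - 2, -5·s^2 - 3·s + 2]].
At the point, J = [[12.0000, -1.7500], [22.0000, -0.7500]] (det J = 29.5000).
Solving J·Δ = −F gives Δ = (0.3051, 3.9492).
Then the next iterate is (s, t)₁ = (0.8051, 0.9492).
Round to (0.8051, 0.9492) and repeat: F = (-8.043436, -10.080694), J = [[-17.032009, -4.046030], [-12.489609, -3.656230]].
Δ = (0.9692, -6.0679), so (s, t)₂ = (1.7743, -5.1187).

(1.7743, -5.1187)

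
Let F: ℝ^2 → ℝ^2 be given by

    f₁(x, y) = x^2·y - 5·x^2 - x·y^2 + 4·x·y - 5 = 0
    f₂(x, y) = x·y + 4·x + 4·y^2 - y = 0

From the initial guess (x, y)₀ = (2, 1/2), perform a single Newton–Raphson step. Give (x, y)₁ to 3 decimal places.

(0.475, -0.028)

At (2, 1/2): F = (-19.500, 9.500).
Jacobian J = [[2·x·y - 10·x - y^2 + 4·y, x^2 - 2·x·y + 4·x], [y + 4, x + 8·y - 1]].
At the point, J = [[-16.250, 10.000], [4.500, 5.000]] (det J = -126.250).
Solving J·Δ = −F gives Δ = (-1.525, -0.528).
Then the next iterate is (x, y)₁ = (0.475, -0.028).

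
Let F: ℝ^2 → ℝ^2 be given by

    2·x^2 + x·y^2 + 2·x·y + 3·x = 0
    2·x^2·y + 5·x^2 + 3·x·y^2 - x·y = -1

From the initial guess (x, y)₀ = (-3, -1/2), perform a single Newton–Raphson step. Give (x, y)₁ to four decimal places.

(-1.7879, -0.6892)

At (-3, -1/2): F = (11.2500, 33.2500).
Jacobian J = [[4·x + y^2 + 2·y + 3, 2·x·y + 2·x], [4·x·y + 10·x + 3·y^2 - y, 2·x^2 + 6·x·y - x]].
At the point, J = [[-9.7500, -3.0000], [-22.7500, 30.0000]] (det J = -360.7500).
Solving J·Δ = −F gives Δ = (1.2121, -0.1892).
Then the next iterate is (x, y)₁ = (-1.7879, -0.6892).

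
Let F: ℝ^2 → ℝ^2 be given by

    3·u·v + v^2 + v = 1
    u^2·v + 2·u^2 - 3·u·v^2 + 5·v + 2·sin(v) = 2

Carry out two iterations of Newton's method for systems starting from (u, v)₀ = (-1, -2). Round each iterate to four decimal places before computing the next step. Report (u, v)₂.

(-5.8232, -2.0586)

At (-1, -2): F = (7.0000, -1.818595).
Jacobian J = [[3·v, 3·u + 2·v + 1], [2·u·v + 4·u - 3·v^2, u^2 - 6·u·v + 2·cos(v) + 5]].
At the point, J = [[-6.0000, -6.0000], [-12.0000, -6.832294]] (det J = -31.006238).
Solving J·Δ = −F gives Δ = (-1.8944, 3.0610).
Then the next iterate is (u, v)₁ = (-2.8944, 1.0610).
Round to (-2.8944, 1.0610) and repeat: F = (-8.026154, 40.469233), J = [[3.1830, -5.5612], [-21.096680, 32.779301]].
Δ = (-2.9288, -3.1196), so (u, v)₂ = (-5.8232, -2.0586).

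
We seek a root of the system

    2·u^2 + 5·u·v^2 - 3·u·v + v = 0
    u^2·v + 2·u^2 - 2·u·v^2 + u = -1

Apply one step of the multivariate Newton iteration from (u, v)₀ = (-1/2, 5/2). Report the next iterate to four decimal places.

At (-1/2, 5/2): F = (-8.8750, 7.8750).
Jacobian J = [[4·u + 5·v^2 - 3·v, 10·u·v - 3·u + 1], [2·u·v + 4·u - 2·v^2 + 1, u^2 - 4·u·v]].
At the point, J = [[21.7500, -10.0000], [-16.0000, 5.2500]] (det J = -45.8125).
Solving J·Δ = −F gives Δ = (0.7019, 0.6392).
Then the next iterate is (u, v)₁ = (0.2019, 3.1392).

(0.2019, 3.1392)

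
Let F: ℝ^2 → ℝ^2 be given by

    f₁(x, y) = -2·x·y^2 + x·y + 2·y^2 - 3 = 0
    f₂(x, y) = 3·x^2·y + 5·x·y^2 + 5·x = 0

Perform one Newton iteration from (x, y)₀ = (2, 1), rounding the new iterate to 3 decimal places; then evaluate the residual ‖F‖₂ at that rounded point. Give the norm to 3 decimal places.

40.440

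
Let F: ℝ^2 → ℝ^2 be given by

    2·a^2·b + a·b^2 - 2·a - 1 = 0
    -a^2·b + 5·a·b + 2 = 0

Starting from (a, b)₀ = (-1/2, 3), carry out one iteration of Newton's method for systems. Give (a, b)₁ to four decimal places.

(-0.3254, 1.8698)

At (-1/2, 3): F = (-3.0000, -6.2500).
Jacobian J = [[4·a·b + b^2 - 2, 2·a^2 + 2·a·b], [-2·a·b + 5·b, -a^2 + 5·a]].
At the point, J = [[1.0000, -2.5000], [18.0000, -2.7500]] (det J = 42.2500).
Solving J·Δ = −F gives Δ = (0.1746, -1.1302).
Then the next iterate is (a, b)₁ = (-0.3254, 1.8698).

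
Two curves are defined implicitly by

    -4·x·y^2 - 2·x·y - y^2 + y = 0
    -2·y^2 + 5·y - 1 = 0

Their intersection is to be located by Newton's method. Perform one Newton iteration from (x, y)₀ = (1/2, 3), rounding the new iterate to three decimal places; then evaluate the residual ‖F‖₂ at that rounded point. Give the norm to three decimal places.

At (1/2, 3): F = (-27.000, -4.000).
Jacobian J = [[-4·y^2 - 2·y, -8·x·y - 2·x - 2·y + 1], [0, -4·y + 5]].
At the point, J = [[-42.000, -18.000], [0.000, -7.000]] (det J = 294.000).
Solving J·Δ = −F gives Δ = (-0.398, -0.571).
Then the next iterate is (x, y)₁ = (0.102, 2.429).
Re-evaluating at (0.102, 2.429): F = (-6.37377, -0.65508), so ‖F‖₂ = 6.407.

6.407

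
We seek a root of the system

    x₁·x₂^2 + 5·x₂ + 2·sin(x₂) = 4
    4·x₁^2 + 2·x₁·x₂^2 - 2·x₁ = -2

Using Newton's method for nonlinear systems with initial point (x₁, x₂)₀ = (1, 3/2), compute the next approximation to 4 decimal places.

At (1, 3/2): F = (7.744990, 8.5000).
Jacobian J = [[x₂^2, 2·x₁·x₂ + 2·cos(x₂) + 5], [8·x₁ + 2·x₂^2 - 2, 4·x₁·x₂]].
At the point, J = [[2.2500, 8.141474], [10.5000, 6.0000]] (det J = -71.985481).
Solving J·Δ = −F gives Δ = (-0.3158, -0.8640).
Then the next iterate is (x₁, x₂)₁ = (0.6842, 0.6360).

(0.6842, 0.6360)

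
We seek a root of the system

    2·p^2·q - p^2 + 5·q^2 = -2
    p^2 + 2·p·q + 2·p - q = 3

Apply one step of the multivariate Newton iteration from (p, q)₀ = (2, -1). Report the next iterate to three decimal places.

At (2, -1): F = (-5.000, 2.000).
Jacobian J = [[4·p·q - 2·p, 2·p^2 + 10·q], [2·p + 2·q + 2, 2·p - 1]].
At the point, J = [[-12.000, -2.000], [4.000, 3.000]] (det J = -28.000).
Solving J·Δ = −F gives Δ = (-0.393, -0.143).
Then the next iterate is (p, q)₁ = (1.607, -1.143).

(1.607, -1.143)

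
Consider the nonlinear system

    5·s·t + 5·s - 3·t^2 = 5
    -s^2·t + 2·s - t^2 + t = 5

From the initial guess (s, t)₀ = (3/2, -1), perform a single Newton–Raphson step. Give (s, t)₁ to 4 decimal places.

At (3/2, -1): F = (-8.0000, -1.7500).
Jacobian J = [[5·t + 5, 5·s - 6·t], [-2·s·t + 2, -s^2 - 2·t + 1]].
At the point, J = [[0.0000, 13.5000], [5.0000, 0.7500]] (det J = -67.5000).
Solving J·Δ = −F gives Δ = (0.2611, 0.5926).
Then the next iterate is (s, t)₁ = (1.7611, -0.4074).

(1.7611, -0.4074)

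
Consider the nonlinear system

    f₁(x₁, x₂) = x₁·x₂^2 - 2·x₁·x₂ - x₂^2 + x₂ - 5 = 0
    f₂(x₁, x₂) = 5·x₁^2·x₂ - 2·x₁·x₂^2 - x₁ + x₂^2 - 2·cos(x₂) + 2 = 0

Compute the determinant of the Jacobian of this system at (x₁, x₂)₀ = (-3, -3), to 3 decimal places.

J = [[x₂^2 - 2·x₂, 2·x₁·x₂ - 2·x₁ - 2·x₂ + 1], [10·x₁·x₂ - 2·x₂^2 - 1, 5·x₁^2 - 4·x₁·x₂ + 2·x₂ + 2·sin(x₂)]].
At the point, J = [[15.000, 31.000], [71.000, 2.71776]].
det J = -2160.234.

-2160.234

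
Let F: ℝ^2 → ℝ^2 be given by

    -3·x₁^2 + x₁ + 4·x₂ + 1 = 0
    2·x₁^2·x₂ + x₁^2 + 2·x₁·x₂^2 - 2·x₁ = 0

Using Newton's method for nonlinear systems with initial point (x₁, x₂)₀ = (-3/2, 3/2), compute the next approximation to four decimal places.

(-3.6964, 7.3036)

At (-3/2, 3/2): F = (-1.2500, 5.2500).
Jacobian J = [[-6·x₁ + 1, 4], [4·x₁·x₂ + 2·x₁ + 2·x₂^2 - 2, 2·x₁^2 + 4·x₁·x₂]].
At the point, J = [[10.0000, 4.0000], [-9.5000, -4.5000]] (det J = -7.0000).
Solving J·Δ = −F gives Δ = (-2.1964, 5.8036).
Then the next iterate is (x₁, x₂)₁ = (-3.6964, 7.3036).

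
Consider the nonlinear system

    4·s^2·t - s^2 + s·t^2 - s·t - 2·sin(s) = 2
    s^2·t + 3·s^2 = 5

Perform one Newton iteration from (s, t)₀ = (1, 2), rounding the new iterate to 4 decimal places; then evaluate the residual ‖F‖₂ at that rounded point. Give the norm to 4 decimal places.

0.1529

At (1, 2): F = (5.317058, 0.0000).
Jacobian J = [[8·s·t - 2·s + t^2 - t - 2·cos(s), 4·s^2 + 2·s·t - s], [2·s·t + 6·s, s^2]].
At the point, J = [[14.919395, 7.0000], [10.0000, 1.0000]] (det J = -55.080605).
Solving J·Δ = −F gives Δ = (0.0965, -0.9653).
Then the next iterate is (s, t)₁ = (1.0965, 1.0347).
Re-evaluating at (1.0965, 1.0347): F = (0.033958, -0.149031), so ‖F‖₂ = 0.1529.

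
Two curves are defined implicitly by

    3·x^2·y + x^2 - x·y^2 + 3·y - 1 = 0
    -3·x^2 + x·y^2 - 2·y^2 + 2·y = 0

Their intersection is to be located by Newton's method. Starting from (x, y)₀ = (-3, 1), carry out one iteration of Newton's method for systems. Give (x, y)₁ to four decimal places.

At (-3, 1): F = (41.0000, -30.0000).
Jacobian J = [[6·x·y + 2·x - y^2, 3·x^2 - 2·x·y + 3], [-6·x + y^2, 2·x·y - 4·y + 2]].
At the point, J = [[-25.0000, 36.0000], [19.0000, -8.0000]] (det J = -484.0000).
Solving J·Δ = −F gives Δ = (1.5537, -0.0599).
Then the next iterate is (x, y)₁ = (-1.4463, 0.9401).

(-1.4463, 0.9401)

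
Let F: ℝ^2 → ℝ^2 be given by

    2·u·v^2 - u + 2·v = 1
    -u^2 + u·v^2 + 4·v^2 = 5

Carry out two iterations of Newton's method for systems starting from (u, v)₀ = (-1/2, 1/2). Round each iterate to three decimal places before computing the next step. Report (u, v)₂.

(-0.086, 0.978)

At (-1/2, 1/2): F = (0.250, -4.375).
Jacobian J = [[2·v^2 - 1, 4·u·v + 2], [-2·u + v^2, 2·u·v + 8·v]].
At the point, J = [[-0.500, 1.000], [1.250, 3.500]] (det J = -3.000).
Solving J·Δ = −F gives Δ = (1.750, 0.625).
Then the next iterate is (u, v)₁ = (1.250, 1.125).
Round to (1.250, 1.125) and repeat: F = (3.16406, 0.08203), J = [[1.53125, 7.625], [-1.23438, 11.81250]].
Δ = (-1.336, -0.147), so (u, v)₂ = (-0.086, 0.978).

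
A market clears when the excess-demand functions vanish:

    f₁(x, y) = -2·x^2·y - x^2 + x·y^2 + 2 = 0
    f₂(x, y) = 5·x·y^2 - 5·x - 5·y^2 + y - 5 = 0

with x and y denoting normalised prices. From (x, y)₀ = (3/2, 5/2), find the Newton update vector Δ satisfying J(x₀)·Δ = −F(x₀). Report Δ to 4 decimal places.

At (3/2, 5/2): F = (-2.1250, 5.6250).
Jacobian J = [[-4·x·y - 2·x + y^2, -2·x^2 + 2·x·y], [5·y^2 - 5, 10·x·y - 10·y + 1]].
At the point, J = [[-11.7500, 3.0000], [26.2500, 13.5000]] (det J = -237.3750).
Solving J·Δ = −F gives Δ = (-0.1919, -0.0434).

(-0.1919, -0.0434)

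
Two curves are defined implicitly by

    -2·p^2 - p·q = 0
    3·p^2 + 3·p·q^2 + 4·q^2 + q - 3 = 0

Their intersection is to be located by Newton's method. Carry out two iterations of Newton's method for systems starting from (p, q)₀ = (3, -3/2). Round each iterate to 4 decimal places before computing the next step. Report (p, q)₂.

(0.8808, -0.8183)

At (3, -3/2): F = (-13.5000, 51.7500).
Jacobian J = [[-4·p - q, -p], [6·p + 3·q^2, 6·p·q + 8·q + 1]].
At the point, J = [[-10.5000, -3.0000], [24.7500, -38.0000]] (det J = 473.2500).
Solving J·Δ = −F gives Δ = (-1.4120, 0.4422).
Then the next iterate is (p, q)₁ = (1.5880, -1.0578).
Round to (1.5880, -1.0578) and repeat: F = (-3.363702, 13.313830), J = [[-5.2942, -1.5880], [12.884823, -17.541118]].
Δ = (-0.7072, 0.2395), so (p, q)₂ = (0.8808, -0.8183).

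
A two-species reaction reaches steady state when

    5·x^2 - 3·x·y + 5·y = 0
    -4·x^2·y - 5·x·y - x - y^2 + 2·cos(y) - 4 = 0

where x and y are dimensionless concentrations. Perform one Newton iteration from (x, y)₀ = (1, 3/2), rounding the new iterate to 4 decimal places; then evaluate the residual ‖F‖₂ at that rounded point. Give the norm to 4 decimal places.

At (1, 3/2): F = (8.0000, -20.608526).
Jacobian J = [[10·x - 3·y, -3·x + 5], [-8·x·y - 5·y - 1, -4·x^2 - 5·x - 2·y - 2·sin(y)]].
At the point, J = [[5.5000, 2.0000], [-20.5000, -13.994990]] (det J = -35.972445).
Solving J·Δ = −F gives Δ = (-1.9666, 1.4081).
Then the next iterate is (x, y)₁ = (-0.9666, 2.9081).
Re-evaluating at (-0.9666, 2.9081): F = (27.644986, -10.249659), so ‖F‖₂ = 29.4839.

29.4839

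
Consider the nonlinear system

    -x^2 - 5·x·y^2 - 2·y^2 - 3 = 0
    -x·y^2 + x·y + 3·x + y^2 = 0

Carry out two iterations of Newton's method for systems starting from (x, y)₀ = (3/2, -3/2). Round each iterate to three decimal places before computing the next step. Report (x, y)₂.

At (3/2, -3/2): F = (-26.625, 1.125).
Jacobian J = [[-2·x - 5·y^2, -10·x·y - 4·y], [-y^2 + y + 3, -2·x·y + x + 2·y]].
At the point, J = [[-14.250, 28.500], [-0.750, 3.000]] (det J = -21.375).
Solving J·Δ = −F gives Δ = (-5.237, -1.684).
Then the next iterate is (x, y)₁ = (-3.737, -3.184).
Round to (-3.737, -3.184) and repeat: F = (152.18496, 48.71063), J = [[-43.21528, -106.25008], [-10.32186, -33.90222]].
Δ = (-0.044, 1.450), so (x, y)₂ = (-3.781, -1.734).

(-3.781, -1.734)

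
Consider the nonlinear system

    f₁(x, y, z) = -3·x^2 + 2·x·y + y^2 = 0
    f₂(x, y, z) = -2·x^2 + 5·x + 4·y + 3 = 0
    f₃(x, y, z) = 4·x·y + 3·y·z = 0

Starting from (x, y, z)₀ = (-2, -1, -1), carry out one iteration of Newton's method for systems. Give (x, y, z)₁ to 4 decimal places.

At (-2, -1, -1): F = (-7.0000, -19.0000, 11.0000).
Jacobian J = [[-6·x + 2·y, 2·x + 2·y, 0], [-4·x + 5, 4, 0], [4·y, 4·x + 3·z, 3·y]].
At the point, J = [[10.0000, -6.0000, 0.0000], [13.0000, 4.0000, 0.0000], [-4.0000, -11.0000, -3.0000]] (det J = -354.0000).
Solving J·Δ = −F gives Δ = (1.2034, 0.8390, -1.0141).
Then the next iterate is (x, y, z)₁ = (-0.7966, -0.1610, -2.0141).

(-0.7966, -0.1610, -2.0141)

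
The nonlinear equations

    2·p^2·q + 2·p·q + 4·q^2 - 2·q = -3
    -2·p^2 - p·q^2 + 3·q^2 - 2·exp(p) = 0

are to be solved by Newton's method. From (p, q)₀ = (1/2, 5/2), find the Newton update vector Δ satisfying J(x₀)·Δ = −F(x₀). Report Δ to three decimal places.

(-0.296, -1.220)

At (1/2, 5/2): F = (26.750, 11.82756).
Jacobian J = [[4·p·q + 2·q, 2·p^2 + 2·p + 8·q - 2], [-4·p - q^2 - 2·exp(p), -2·p·q + 6·q]].
At the point, J = [[10.000, 19.500], [-11.54744, 12.500]] (det J = 350.17513).
Solving J·Δ = −F gives Δ = (-0.296, -1.220).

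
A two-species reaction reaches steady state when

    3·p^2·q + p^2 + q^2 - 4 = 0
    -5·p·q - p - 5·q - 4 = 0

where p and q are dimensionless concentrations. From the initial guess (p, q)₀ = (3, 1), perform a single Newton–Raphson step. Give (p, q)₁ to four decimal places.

At (3, 1): F = (33.0000, -27.0000).
Jacobian J = [[6·p·q + 2·p, 3·p^2 + 2·q], [-5·q - 1, -5·p - 5]].
At the point, J = [[24.0000, 29.0000], [-6.0000, -20.0000]] (det J = -306.0000).
Solving J·Δ = −F gives Δ = (0.4020, -1.4706).
Then the next iterate is (p, q)₁ = (3.4020, -0.4706).

(3.4020, -0.4706)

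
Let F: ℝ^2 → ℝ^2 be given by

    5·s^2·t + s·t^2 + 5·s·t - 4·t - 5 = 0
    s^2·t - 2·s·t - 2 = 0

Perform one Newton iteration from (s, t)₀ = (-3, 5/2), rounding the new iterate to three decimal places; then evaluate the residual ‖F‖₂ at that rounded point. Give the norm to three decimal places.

At (-3, 5/2): F = (41.250, 35.500).
Jacobian J = [[10·s·t + t^2 + 5·t, 5·s^2 + 2·s·t + 5·s - 4], [2·s·t - 2·t, s^2 - 2·s]].
At the point, J = [[-56.250, 11.000], [-20.000, 15.000]] (det J = -623.750).
Solving J·Δ = −F gives Δ = (0.366, -1.879).
Then the next iterate is (s, t)₁ = (-2.634, 0.621).
Re-evaluating at (-2.634, 0.621): F = (4.86400, 5.57990), so ‖F‖₂ = 7.402.

7.402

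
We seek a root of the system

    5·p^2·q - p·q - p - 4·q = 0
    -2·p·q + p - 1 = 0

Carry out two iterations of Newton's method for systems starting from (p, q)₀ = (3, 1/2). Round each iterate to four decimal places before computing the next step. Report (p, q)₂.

At (3, 1/2): F = (16.0000, -1.0000).
Jacobian J = [[10·p·q - q - 1, 5·p^2 - p - 4], [-2·q + 1, -2·p]].
At the point, J = [[13.5000, 38.0000], [0.0000, -6.0000]] (det J = -81.0000).
Solving J·Δ = −F gives Δ = (-0.7160, -0.1667).
Then the next iterate is (p, q)₁ = (2.2840, 0.3333).
Round to (2.2840, 0.3333) and repeat: F = (4.315100, -0.238514), J = [[6.279272, 19.799280], [0.3334, -4.5680]].
Δ = (-0.4248, -0.0832), so (p, q)₂ = (1.8592, 0.2501).

(1.8592, 0.2501)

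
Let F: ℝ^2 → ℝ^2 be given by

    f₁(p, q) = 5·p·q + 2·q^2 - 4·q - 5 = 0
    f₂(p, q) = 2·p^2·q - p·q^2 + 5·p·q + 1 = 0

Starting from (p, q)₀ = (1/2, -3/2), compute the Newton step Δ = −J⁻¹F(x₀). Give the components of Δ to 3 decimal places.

At (1/2, -3/2): F = (1.750, -4.625).
Jacobian J = [[5·q, 5·p + 4·q - 4], [4·p·q - q^2 + 5·q, 2·p^2 - 2·p·q + 5·p]].
At the point, J = [[-7.500, -7.500], [-12.750, 4.500]] (det J = -129.375).
Solving J·Δ = −F gives Δ = (-0.207, 0.441).

(-0.207, 0.441)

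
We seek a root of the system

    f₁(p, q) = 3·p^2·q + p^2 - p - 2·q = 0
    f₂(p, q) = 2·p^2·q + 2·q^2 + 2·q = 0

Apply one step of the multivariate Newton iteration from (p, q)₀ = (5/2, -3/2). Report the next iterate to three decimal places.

At (5/2, -3/2): F = (-21.375, -17.250).
Jacobian J = [[6·p·q + 2·p - 1, 3·p^2 - 2], [4·p·q, 2·p^2 + 4·q + 2]].
At the point, J = [[-18.500, 16.750], [-15.000, 8.500]] (det J = 94.000).
Solving J·Δ = −F gives Δ = (-1.141, 0.016).
Then the next iterate is (p, q)₁ = (1.359, -1.484).

(1.359, -1.484)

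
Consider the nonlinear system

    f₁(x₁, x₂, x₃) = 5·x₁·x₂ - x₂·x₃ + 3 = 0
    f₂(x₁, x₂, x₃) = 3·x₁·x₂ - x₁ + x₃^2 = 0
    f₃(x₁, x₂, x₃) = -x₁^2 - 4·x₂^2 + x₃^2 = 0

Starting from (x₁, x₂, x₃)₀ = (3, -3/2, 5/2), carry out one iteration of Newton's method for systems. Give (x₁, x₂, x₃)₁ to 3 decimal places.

(1.156, -1.307, 2.175)

At (3, -3/2, 5/2): F = (-15.750, -10.250, -11.750).
Jacobian J = [[5·x₂, 5·x₁ - x₃, -x₂], [3·x₂ - 1, 3·x₁, 2·x₃], [-2·x₁, -8·x₂, 2·x₃]].
At the point, J = [[-7.500, 12.500, 1.500], [-5.500, 9.000, 5.000], [-6.000, 12.000, 5.000]] (det J = 63.250).
Solving J·Δ = −F gives Δ = (-1.844, 0.193, -0.325).
Then the next iterate is (x₁, x₂, x₃)₁ = (1.156, -1.307, 2.175).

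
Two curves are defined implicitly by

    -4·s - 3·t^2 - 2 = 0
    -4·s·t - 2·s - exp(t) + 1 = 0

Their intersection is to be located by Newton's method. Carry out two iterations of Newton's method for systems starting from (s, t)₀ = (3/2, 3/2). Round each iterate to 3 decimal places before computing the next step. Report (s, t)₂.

(-0.562, -0.295)

At (3/2, 3/2): F = (-14.750, -15.48169).
Jacobian J = [[-4, -6·t], [-4·t - 2, -4·s - exp(t)]].
At the point, J = [[-4.000, -9.000], [-8.000, -10.48169]] (det J = -30.07324).
Solving J·Δ = −F gives Δ = (0.508, -1.865).
Then the next iterate is (s, t)₁ = (2.008, -0.365).
Round to (2.008, -0.365) and repeat: F = (-10.43168, -0.77852), J = [[-4.000, 2.190], [-0.540, -8.72620]].
Δ = (-2.570, 0.070), so (s, t)₂ = (-0.562, -0.295).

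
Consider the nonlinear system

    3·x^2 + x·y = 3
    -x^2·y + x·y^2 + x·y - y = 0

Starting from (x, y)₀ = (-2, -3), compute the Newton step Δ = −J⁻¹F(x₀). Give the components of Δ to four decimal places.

At (-2, -3): F = (15.0000, 3.0000).
Jacobian J = [[6·x + y, x], [-2·x·y + y^2 + y, -x^2 + 2·x·y + x - 1]].
At the point, J = [[-15.0000, -2.0000], [-6.0000, 5.0000]] (det J = -87.0000).
Solving J·Δ = −F gives Δ = (0.9310, 0.5172).

(0.9310, 0.5172)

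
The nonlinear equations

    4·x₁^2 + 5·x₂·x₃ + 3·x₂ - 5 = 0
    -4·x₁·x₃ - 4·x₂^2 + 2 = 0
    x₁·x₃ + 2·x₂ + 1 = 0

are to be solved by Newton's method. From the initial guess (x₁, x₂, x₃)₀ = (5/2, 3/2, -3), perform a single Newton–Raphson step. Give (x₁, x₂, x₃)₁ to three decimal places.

(3.466, 3.750, -2.241)

At (5/2, 3/2, -3): F = (2.000, 23.000, -3.500).
Jacobian J = [[8·x₁, 5·x₃ + 3, 5·x₂], [-4·x₃, -8·x₂, -4·x₁], [x₃, 2, x₁]].
At the point, J = [[20.000, -12.000, 7.500], [12.000, -12.000, -10.000], [-3.000, 2.000, 2.500]] (det J = -290.000).
Solving J·Δ = −F gives Δ = (0.966, 2.250, 0.759).
Then the next iterate is (x₁, x₂, x₃)₁ = (3.466, 3.750, -2.241).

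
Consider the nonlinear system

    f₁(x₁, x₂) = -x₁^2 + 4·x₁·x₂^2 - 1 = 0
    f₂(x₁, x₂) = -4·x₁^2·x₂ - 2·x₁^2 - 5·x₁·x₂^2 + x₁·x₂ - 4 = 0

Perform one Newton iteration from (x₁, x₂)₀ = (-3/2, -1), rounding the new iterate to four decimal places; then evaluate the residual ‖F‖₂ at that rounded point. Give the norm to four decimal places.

49.5370

At (-3/2, -1): F = (-9.2500, 9.5000).
Jacobian J = [[-2·x₁ + 4·x₂^2, 8·x₁·x₂], [-8·x₁·x₂ - 4·x₁ - 5·x₂^2 + x₂, -4·x₁^2 - 10·x₁·x₂ + x₁]].
At the point, J = [[7.0000, 12.0000], [-12.0000, -25.5000]] (det J = -34.5000).
Solving J·Δ = −F gives Δ = (3.5326, -1.2899).
Then the next iterate is (x₁, x₂)₁ = (2.0326, -2.2899).
Re-evaluating at (2.0326, -2.2899): F = (37.501444, -32.365964), so ‖F‖₂ = 49.5370.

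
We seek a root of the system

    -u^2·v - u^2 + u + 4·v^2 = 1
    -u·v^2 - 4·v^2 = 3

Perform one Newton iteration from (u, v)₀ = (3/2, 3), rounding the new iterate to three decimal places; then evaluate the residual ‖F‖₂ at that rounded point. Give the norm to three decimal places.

At (3/2, 3): F = (27.500, -52.500).
Jacobian J = [[-2·u·v - 2·u + 1, -u^2 + 8·v], [-v^2, -2·u·v - 8·v]].
At the point, J = [[-11.000, 21.750], [-9.000, -33.000]] (det J = 558.750).
Solving J·Δ = −F gives Δ = (-0.419, -1.477).
Then the next iterate is (u, v)₁ = (1.081, 1.523).
Re-evaluating at (1.081, 1.523): F = (6.41084, -14.78553), so ‖F‖₂ = 16.116.

16.116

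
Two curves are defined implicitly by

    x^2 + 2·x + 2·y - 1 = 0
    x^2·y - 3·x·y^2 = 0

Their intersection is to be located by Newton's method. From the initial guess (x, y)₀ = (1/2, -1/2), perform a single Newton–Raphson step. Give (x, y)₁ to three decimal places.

(0.540, -0.185)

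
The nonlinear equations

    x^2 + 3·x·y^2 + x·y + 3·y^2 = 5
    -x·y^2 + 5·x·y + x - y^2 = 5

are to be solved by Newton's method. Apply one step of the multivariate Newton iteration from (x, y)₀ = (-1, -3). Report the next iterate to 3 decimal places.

(-0.895, -1.684)

At (-1, -3): F = (-1.000, 9.000).
Jacobian J = [[2·x + 3·y^2 + y, 6·x·y + x + 6·y], [-y^2 + 5·y + 1, -2·x·y + 5·x - 2·y]].
At the point, J = [[22.000, -1.000], [-23.000, -5.000]] (det J = -133.000).
Solving J·Δ = −F gives Δ = (0.105, 1.316).
Then the next iterate is (x, y)₁ = (-0.895, -1.684).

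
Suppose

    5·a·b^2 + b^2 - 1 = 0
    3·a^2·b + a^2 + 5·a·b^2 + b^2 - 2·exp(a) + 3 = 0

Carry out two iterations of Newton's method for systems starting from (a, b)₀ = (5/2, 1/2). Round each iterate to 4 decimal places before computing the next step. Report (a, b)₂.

At (5/2, 1/2): F = (2.3750, -2.364988).
Jacobian J = [[5·b^2, 10·a·b + 2·b], [6·a·b + 2·a + 5·b^2 - 2·exp(a), 3·a^2 + 10·a·b + 2·b]].
At the point, J = [[1.2500, 13.5000], [-10.614988, 32.2500]] (det J = 183.614837).
Solving J·Δ = −F gives Δ = (-0.5910, -0.1212).
Then the next iterate is (a, b)₁ = (1.9090, 0.3788).
Round to (1.9090, 0.3788) and repeat: F = (0.513096, -1.193940), J = [[0.717447, 7.988892], [-4.618456, 18.921735]].
Δ = (-0.3813, -0.0300), so (a, b)₂ = (1.5277, 0.3488).

(1.5277, 0.3488)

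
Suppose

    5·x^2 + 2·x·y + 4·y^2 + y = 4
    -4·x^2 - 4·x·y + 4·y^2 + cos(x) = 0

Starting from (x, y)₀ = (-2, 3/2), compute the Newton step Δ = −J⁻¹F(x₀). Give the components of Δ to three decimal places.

At (-2, 3/2): F = (20.500, 4.58385).
Jacobian J = [[10·x + 2·y, 2·x + 8·y + 1], [-8·x - 4·y - sin(x), -4·x + 8·y]].
At the point, J = [[-17.000, 9.000], [10.90930, 20.000]] (det J = -438.18368).
Solving J·Δ = −F gives Δ = (0.842, -0.688).

(0.842, -0.688)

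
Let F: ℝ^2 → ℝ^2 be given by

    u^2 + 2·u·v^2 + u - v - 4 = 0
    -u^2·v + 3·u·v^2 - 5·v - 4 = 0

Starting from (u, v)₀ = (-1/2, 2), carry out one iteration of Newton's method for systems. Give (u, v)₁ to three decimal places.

At (-1/2, 2): F = (-10.250, -20.500).
Jacobian J = [[2·u + 2·v^2 + 1, 4·u·v - 1], [-2·u·v + 3·v^2, -u^2 + 6·u·v - 5]].
At the point, J = [[8.000, -5.000], [14.000, -11.250]] (det J = -20.000).
Solving J·Δ = −F gives Δ = (0.641, -1.025).
Then the next iterate is (u, v)₁ = (0.141, 0.975).

(0.141, 0.975)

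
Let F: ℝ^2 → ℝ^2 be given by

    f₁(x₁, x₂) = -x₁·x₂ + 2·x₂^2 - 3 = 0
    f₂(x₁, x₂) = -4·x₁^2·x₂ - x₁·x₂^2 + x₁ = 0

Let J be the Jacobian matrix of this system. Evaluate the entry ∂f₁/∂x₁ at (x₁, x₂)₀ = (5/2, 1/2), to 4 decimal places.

∂f₁/∂x₁ = -x₂.
At (5/2, 1/2) this is -0.5000.

-0.5000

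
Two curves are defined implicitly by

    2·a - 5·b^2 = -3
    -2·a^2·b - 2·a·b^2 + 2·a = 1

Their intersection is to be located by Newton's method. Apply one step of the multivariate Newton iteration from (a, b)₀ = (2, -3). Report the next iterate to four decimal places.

(0.3750, -1.6250)

At (2, -3): F = (-38.0000, -9.0000).
Jacobian J = [[2, -10·b], [-4·a·b - 2·b^2 + 2, -2·a^2 - 4·a·b]].
At the point, J = [[2.0000, 30.0000], [8.0000, 16.0000]] (det J = -208.0000).
Solving J·Δ = −F gives Δ = (-1.6250, 1.3750).
Then the next iterate is (a, b)₁ = (0.3750, -1.6250).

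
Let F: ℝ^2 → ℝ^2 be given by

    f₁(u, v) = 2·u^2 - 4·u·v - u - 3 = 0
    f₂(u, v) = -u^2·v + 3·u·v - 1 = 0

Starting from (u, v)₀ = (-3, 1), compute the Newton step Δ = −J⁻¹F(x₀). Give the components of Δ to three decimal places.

(1.576, -0.268)

At (-3, 1): F = (30.000, -19.000).
Jacobian J = [[4·u - 4·v - 1, -4·u], [-2·u·v + 3·v, -u^2 + 3·u]].
At the point, J = [[-17.000, 12.000], [9.000, -18.000]] (det J = 198.000).
Solving J·Δ = −F gives Δ = (1.576, -0.268).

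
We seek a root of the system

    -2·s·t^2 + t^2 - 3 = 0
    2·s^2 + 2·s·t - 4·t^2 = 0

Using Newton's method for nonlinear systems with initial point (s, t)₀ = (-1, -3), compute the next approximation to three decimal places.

At (-1, -3): F = (24.000, -28.000).
Jacobian J = [[-2·t^2, -4·s·t + 2·t], [4·s + 2·t, 2·s - 8·t]].
At the point, J = [[-18.000, -18.000], [-10.000, 22.000]] (det J = -576.000).
Solving J·Δ = −F gives Δ = (0.042, 1.292).
Then the next iterate is (s, t)₁ = (-0.958, -1.708).

(-0.958, -1.708)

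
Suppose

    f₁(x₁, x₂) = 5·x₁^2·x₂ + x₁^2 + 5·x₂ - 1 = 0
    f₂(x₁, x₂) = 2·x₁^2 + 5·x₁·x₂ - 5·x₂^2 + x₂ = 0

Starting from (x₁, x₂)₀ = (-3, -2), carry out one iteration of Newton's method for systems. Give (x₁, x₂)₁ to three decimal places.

(-1.699, -1.565)

At (-3, -2): F = (-92.000, 26.000).
Jacobian J = [[10·x₁·x₂ + 2·x₁, 5·x₁^2 + 5], [4·x₁ + 5·x₂, 5·x₁ - 10·x₂ + 1]].
At the point, J = [[54.000, 50.000], [-22.000, 6.000]] (det J = 1424.000).
Solving J·Δ = −F gives Δ = (1.301, 0.435).
Then the next iterate is (x₁, x₂)₁ = (-1.699, -1.565).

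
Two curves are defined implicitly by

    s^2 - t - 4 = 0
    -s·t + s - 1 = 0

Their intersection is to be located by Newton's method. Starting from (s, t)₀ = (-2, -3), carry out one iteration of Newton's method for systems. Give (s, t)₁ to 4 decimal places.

(-2.7500, 3.0000)

At (-2, -3): F = (3.0000, -9.0000).
Jacobian J = [[2·s, -1], [-t + 1, -s]].
At the point, J = [[-4.0000, -1.0000], [4.0000, 2.0000]] (det J = -4.0000).
Solving J·Δ = −F gives Δ = (-0.7500, 6.0000).
Then the next iterate is (s, t)₁ = (-2.7500, 3.0000).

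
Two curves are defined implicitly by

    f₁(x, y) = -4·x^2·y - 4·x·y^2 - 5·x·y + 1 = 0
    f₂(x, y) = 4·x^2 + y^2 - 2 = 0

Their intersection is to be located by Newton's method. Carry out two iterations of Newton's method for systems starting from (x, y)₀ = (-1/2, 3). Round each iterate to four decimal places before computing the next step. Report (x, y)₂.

(0.0335, 1.5893)

At (-1/2, 3): F = (23.5000, 8.0000).
Jacobian J = [[-8·x·y - 4·y^2 - 5·y, -4·x^2 - 8·x·y - 5·x], [8·x, 2·y]].
At the point, J = [[-39.0000, 13.5000], [-4.0000, 6.0000]] (det J = -180.0000).
Solving J·Δ = −F gives Δ = (0.1833, -1.2111).
Then the next iterate is (x, y)₁ = (-0.3167, 1.7889).
Round to (-0.3167, 1.7889) and repeat: F = (7.168991, 1.601359), J = [[-17.212796, 5.714661], [-2.5336, 3.5778]].
Δ = (0.3502, -0.1996), so (x, y)₂ = (0.0335, 1.5893).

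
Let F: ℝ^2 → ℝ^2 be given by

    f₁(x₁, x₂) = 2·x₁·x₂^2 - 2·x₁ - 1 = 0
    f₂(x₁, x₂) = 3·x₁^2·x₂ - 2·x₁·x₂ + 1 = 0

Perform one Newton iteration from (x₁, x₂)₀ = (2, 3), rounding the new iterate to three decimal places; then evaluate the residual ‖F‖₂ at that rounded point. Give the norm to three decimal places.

At (2, 3): F = (31.000, 25.000).
Jacobian J = [[2·x₂^2 - 2, 4·x₁·x₂], [6·x₁·x₂ - 2·x₂, 3·x₁^2 - 2·x₁]].
At the point, J = [[16.000, 24.000], [30.000, 8.000]] (det J = -592.000).
Solving J·Δ = −F gives Δ = (-0.595, -0.895).
Then the next iterate is (x₁, x₂)₁ = (1.405, 2.105).
Re-evaluating at (1.405, 2.105): F = (8.64118, 7.55092), so ‖F‖₂ = 11.475.

11.475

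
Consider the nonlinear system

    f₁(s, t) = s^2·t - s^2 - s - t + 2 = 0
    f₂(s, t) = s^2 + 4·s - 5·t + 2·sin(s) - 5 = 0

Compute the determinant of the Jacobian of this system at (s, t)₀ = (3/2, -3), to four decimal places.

J = [[2·s·t - 2·s - 1, s^2 - 1], [2·s + 2·cos(s) + 4, -5]].
At the point, J = [[-13.0000, 1.2500], [7.141474, -5.0000]].
det J = 56.0732.

56.0732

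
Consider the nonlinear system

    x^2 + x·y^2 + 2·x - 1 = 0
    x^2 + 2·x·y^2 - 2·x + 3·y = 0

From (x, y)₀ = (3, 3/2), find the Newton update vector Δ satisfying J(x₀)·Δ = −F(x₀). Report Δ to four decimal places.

(-1.7784, -0.2802)

At (3, 3/2): F = (20.7500, 21.0000).
Jacobian J = [[2·x + y^2 + 2, 2·x·y], [2·x + 2·y^2 - 2, 4·x·y + 3]].
At the point, J = [[10.2500, 9.0000], [8.5000, 21.0000]] (det J = 138.7500).
Solving J·Δ = −F gives Δ = (-1.7784, -0.2802).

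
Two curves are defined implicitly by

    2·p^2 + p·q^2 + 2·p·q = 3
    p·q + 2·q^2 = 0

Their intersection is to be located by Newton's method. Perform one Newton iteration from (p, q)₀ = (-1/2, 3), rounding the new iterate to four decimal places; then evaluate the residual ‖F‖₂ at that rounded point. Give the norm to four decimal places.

At (-1/2, 3): F = (-10.0000, 16.5000).
Jacobian J = [[4·p + q^2 + 2·q, 2·p·q + 2·p], [q, p + 4·q]].
At the point, J = [[13.0000, -4.0000], [3.0000, 11.5000]] (det J = 161.5000).
Solving J·Δ = −F gives Δ = (0.3034, -1.5139).
Then the next iterate is (p, q)₁ = (-0.1966, 1.4861).
Re-evaluating at (-0.1966, 1.4861): F = (-3.941221, 4.124819), so ‖F‖₂ = 5.7050.

5.7050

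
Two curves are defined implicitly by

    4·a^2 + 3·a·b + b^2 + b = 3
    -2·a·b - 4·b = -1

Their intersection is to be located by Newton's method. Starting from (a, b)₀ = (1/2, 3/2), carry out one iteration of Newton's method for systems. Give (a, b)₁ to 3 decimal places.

(1.106, -0.163)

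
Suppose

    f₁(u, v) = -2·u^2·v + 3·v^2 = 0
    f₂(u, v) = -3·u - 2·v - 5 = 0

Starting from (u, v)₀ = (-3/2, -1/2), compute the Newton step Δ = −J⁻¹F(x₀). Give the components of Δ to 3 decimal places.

(-0.136, 0.455)

At (-3/2, -1/2): F = (3.000, 0.500).
Jacobian J = [[-4·u·v, -2·u^2 + 6·v], [-3, -2]].
At the point, J = [[-3.000, -7.500], [-3.000, -2.000]] (det J = -16.500).
Solving J·Δ = −F gives Δ = (-0.136, 0.455).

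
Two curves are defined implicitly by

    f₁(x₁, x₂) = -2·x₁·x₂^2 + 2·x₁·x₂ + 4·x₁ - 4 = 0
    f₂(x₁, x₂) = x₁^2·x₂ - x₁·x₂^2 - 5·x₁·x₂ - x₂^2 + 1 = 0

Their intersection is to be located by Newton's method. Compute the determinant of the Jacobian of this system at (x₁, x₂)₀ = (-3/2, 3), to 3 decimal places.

393.000

J = [[-2·x₂^2 + 2·x₂ + 4, -4·x₁·x₂ + 2·x₁], [2·x₁·x₂ - x₂^2 - 5·x₂, x₁^2 - 2·x₁·x₂ - 5·x₁ - 2·x₂]].
At the point, J = [[-8.000, 15.000], [-33.000, 12.750]].
det J = 393.000.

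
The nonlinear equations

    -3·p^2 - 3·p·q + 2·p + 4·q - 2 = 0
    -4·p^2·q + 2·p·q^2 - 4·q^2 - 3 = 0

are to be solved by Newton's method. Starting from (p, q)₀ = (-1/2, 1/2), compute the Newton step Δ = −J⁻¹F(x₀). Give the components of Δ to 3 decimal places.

(0.924, -0.406)

At (-1/2, 1/2): F = (-1.000, -4.750).
Jacobian J = [[-6·p - 3·q + 2, -3·p + 4], [-8·p·q + 2·q^2, -4·p^2 + 4·p·q - 8·q]].
At the point, J = [[3.500, 5.500], [2.500, -6.000]] (det J = -34.750).
Solving J·Δ = −F gives Δ = (0.924, -0.406).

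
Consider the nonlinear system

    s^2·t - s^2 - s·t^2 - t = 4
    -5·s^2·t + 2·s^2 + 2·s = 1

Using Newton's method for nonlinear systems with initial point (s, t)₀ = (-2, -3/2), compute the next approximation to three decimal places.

(-1.015, -1.623)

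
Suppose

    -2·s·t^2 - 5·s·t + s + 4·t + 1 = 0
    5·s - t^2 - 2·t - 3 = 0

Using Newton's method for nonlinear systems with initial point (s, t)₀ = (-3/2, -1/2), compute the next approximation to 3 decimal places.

At (-3/2, -1/2): F = (-5.500, -9.750).
Jacobian J = [[-2·t^2 - 5·t + 1, -4·s·t - 5·s + 4], [5, -2·t - 2]].
At the point, J = [[3.000, 8.500], [5.000, -1.000]] (det J = -45.500).
Solving J·Δ = −F gives Δ = (1.942, -0.038).
Then the next iterate is (s, t)₁ = (0.442, -0.538).

(0.442, -0.538)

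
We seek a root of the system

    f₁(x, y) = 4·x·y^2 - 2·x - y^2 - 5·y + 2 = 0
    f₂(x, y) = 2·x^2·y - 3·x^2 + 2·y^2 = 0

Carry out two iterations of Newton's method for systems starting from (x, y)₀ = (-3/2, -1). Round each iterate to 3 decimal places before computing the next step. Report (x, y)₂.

(-0.912, -1.608)

At (-3/2, -1): F = (3.000, -9.250).
Jacobian J = [[4·y^2 - 2, 8·x·y - 2·y - 5], [4·x·y - 6·x, 2·x^2 + 4·y]].
At the point, J = [[2.000, 9.000], [15.000, 0.500]] (det J = -134.000).
Solving J·Δ = −F gives Δ = (0.632, -0.474).
Then the next iterate is (x, y)₁ = (-0.868, -1.474).
Round to (-0.868, -1.474) and repeat: F = (1.38979, -0.13601), J = [[6.69070, 8.18346], [10.32573, -4.38915]].
Δ = (-0.044, -0.134), so (x, y)₂ = (-0.912, -1.608).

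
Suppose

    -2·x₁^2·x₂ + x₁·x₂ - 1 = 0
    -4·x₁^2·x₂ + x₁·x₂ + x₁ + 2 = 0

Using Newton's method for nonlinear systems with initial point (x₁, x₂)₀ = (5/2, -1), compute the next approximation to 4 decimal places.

At (5/2, -1): F = (9.0000, 27.0000).
Jacobian J = [[-4·x₁·x₂ + x₂, -2·x₁^2 + x₁], [-8·x₁·x₂ + x₂ + 1, -4·x₁^2 + x₁]].
At the point, J = [[9.0000, -10.0000], [20.0000, -22.5000]] (det J = -2.5000).
Solving J·Δ = −F gives Δ = (27.0000, 25.2000).
Then the next iterate is (x₁, x₂)₁ = (29.5000, 24.2000).

(29.5000, 24.2000)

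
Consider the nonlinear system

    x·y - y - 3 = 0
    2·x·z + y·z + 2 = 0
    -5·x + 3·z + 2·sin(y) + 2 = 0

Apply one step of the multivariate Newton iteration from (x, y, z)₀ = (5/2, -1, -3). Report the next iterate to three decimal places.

At (5/2, -1, -3): F = (-4.500, -10.000, -21.18294).
Jacobian J = [[y, x - 1, 0], [2·z, z, 2·x + y], [-5, 2·cos(y), 3]].
At the point, J = [[-1.000, 1.500, 0.000], [-6.000, -3.000, 4.000], [-5.000, 1.08060, 3.000]] (det J = 10.32242).
Solving J·Δ = −F gives Δ = (2.146, 4.430, 9.041).
Then the next iterate is (x, y, z)₁ = (4.646, 3.430, 6.041).

(4.646, 3.430, 6.041)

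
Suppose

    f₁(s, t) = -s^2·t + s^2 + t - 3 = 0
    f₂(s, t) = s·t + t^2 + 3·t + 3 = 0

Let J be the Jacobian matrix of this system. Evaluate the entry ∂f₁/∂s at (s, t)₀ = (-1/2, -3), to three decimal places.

-4.000

∂f₁/∂s = -2·s·t + 2·s.
At (-1/2, -3) this is -4.000.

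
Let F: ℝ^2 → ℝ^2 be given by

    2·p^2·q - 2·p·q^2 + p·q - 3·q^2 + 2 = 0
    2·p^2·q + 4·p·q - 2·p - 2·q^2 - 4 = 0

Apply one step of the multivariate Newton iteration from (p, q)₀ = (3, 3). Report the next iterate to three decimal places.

(2.073, 1.925)

At (3, 3): F = (-16.000, 62.000).
Jacobian J = [[4·p·q - 2·q^2 + q, 2·p^2 - 4·p·q + p - 6·q], [4·p·q + 4·q - 2, 2·p^2 + 4·p - 4·q]].
At the point, J = [[21.000, -33.000], [46.000, 18.000]] (det J = 1896.000).
Solving J·Δ = −F gives Δ = (-0.927, -1.075).
Then the next iterate is (p, q)₁ = (2.073, 1.925).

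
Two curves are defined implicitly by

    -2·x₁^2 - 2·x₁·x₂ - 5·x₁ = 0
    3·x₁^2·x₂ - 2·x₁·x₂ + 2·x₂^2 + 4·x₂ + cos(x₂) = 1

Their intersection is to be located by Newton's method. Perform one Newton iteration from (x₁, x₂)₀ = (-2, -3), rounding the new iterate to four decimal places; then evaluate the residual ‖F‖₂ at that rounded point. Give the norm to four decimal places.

At (-2, -3): F = (-10.0000, -43.989992).
Jacobian J = [[-4·x₁ - 2·x₂ - 5, -2·x₁], [6·x₁·x₂ - 2·x₂, 3·x₁^2 - 2·x₁ + 4·x₂ - sin(x₂) + 4]].
At the point, J = [[9.0000, 4.0000], [42.0000, 8.141120]] (det J = -94.729920).
Solving J·Δ = −F gives Δ = (0.9981, 0.2543).
Then the next iterate is (x₁, x₂)₁ = (-1.0019, -2.7457).
Re-evaluating at (-1.0019, -2.7457): F = (-2.499941, -11.597980), so ‖F‖₂ = 11.8644.

11.8644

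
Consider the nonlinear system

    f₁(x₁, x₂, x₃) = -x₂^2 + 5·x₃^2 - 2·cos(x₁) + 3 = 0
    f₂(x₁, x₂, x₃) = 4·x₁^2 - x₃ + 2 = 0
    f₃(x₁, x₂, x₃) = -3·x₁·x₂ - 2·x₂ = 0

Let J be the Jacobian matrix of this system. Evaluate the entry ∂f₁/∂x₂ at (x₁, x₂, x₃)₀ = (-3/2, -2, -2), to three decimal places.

∂f₁/∂x₂ = -2·x₂.
At (-3/2, -2, -2) this is 4.000.

4.000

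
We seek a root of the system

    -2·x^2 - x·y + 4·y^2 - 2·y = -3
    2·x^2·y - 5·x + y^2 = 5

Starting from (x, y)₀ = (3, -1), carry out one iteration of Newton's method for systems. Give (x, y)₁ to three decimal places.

At (3, -1): F = (-6.000, -37.000).
Jacobian J = [[-4·x - y, -x + 8·y - 2], [4·x·y - 5, 2·x^2 + 2·y]].
At the point, J = [[-11.000, -13.000], [-17.000, 16.000]] (det J = -397.000).
Solving J·Δ = −F gives Δ = (-1.453, 0.768).
Then the next iterate is (x, y)₁ = (1.547, -0.232).

(1.547, -0.232)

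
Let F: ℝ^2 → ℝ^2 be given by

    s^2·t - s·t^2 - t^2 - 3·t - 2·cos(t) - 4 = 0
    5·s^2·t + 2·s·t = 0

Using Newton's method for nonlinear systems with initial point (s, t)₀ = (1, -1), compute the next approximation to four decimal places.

At (1, -1): F = (-5.080605, -7.0000).
Jacobian J = [[2·s·t - t^2, s^2 - 2·s·t - 2·t + 2·sin(t) - 3], [10·s·t + 2·t, 5·s^2 + 2·s]].
At the point, J = [[-3.0000, 0.317058], [-12.0000, 7.0000]] (det J = -17.195304).
Solving J·Δ = −F gives Δ = (-1.9392, -2.3243).
Then the next iterate is (s, t)₁ = (-0.9392, -3.3243).

(-0.9392, -3.3243)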